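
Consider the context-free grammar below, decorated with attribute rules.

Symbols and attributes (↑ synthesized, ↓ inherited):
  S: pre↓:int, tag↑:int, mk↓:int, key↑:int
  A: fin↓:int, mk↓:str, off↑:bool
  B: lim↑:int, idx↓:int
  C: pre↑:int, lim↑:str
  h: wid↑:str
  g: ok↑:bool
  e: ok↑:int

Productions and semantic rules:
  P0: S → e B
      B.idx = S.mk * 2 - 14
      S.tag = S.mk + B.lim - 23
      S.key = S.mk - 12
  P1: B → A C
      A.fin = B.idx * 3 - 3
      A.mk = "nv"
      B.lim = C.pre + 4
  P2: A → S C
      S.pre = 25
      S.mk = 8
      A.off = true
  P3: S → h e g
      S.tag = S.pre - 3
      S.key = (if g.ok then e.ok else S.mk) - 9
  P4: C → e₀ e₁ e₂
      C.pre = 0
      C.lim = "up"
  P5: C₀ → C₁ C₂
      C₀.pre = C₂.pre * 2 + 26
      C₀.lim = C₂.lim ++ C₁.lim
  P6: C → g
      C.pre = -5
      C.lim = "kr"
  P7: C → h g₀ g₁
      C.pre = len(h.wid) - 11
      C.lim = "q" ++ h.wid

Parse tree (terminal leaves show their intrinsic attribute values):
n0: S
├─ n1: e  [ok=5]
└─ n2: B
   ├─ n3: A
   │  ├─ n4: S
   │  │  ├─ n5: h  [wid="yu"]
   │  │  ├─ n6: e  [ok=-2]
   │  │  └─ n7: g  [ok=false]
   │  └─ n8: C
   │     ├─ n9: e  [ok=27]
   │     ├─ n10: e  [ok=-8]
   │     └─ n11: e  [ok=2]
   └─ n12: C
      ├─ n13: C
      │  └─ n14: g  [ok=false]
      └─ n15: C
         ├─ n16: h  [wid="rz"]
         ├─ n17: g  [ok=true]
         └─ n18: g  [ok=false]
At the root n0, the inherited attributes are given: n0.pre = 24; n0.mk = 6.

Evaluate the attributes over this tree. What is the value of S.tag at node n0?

-5

1. n0.pre = 24  [given at root]
2. n0.mk = 6  [given at root]
3. n1.ok = 5  [terminal]
4. n2.idx = -2  [S.mk * 2 - 14]
5. n3.fin = -9  [B.idx * 3 - 3]
6. n3.mk = "nv"  ["nv"]
7. n4.pre = 25  [25]
8. n4.mk = 8  [8]
9. n5.wid = "yu"  [terminal]
10. n6.ok = -2  [terminal]
11. n7.ok = false  [terminal]
12. n4.tag = 22  [S.pre - 3]
13. n4.key = -1  [(if g.ok then e.ok else S.mk) - 9]
14. n9.ok = 27  [terminal]
15. n10.ok = -8  [terminal]
16. n11.ok = 2  [terminal]
17. n8.pre = 0  [0]
18. n8.lim = "up"  ["up"]
19. n3.off = true  [true]
20. n14.ok = false  [terminal]
21. n13.pre = -5  [-5]
22. n13.lim = "kr"  ["kr"]
23. n16.wid = "rz"  [terminal]
24. n17.ok = true  [terminal]
25. n18.ok = false  [terminal]
26. n15.pre = -9  [len(h.wid) - 11]
27. n15.lim = "qrz"  ["q" ++ h.wid]
28. n12.pre = 8  [C₂.pre * 2 + 26]
29. n12.lim = "qrzkr"  [C₂.lim ++ C₁.lim]
30. n2.lim = 12  [C.pre + 4]
31. n0.tag = -5  [S.mk + B.lim - 23]
32. n0.key = -6  [S.mk - 12]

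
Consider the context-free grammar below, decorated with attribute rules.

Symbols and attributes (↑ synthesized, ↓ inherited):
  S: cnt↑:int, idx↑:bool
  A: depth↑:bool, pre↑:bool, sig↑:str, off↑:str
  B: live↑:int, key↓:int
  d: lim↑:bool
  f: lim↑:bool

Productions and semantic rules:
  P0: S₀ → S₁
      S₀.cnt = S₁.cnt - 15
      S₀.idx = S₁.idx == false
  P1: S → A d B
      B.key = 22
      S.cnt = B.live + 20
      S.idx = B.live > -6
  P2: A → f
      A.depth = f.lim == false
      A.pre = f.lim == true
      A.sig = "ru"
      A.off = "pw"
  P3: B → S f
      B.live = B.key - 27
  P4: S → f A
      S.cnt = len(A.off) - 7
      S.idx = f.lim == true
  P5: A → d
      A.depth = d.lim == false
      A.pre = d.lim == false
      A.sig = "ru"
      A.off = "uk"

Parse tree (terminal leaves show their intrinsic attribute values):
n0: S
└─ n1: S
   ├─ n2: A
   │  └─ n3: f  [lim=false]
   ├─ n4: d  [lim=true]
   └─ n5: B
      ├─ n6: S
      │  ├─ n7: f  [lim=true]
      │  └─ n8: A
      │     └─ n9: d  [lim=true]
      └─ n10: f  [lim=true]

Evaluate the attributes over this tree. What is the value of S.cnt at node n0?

0

1. n3.lim = false  [terminal]
2. n2.depth = true  [f.lim == false]
3. n2.pre = false  [f.lim == true]
4. n2.sig = "ru"  ["ru"]
5. n2.off = "pw"  ["pw"]
6. n4.lim = true  [terminal]
7. n5.key = 22  [22]
8. n7.lim = true  [terminal]
9. n9.lim = true  [terminal]
10. n8.depth = false  [d.lim == false]
11. n8.pre = false  [d.lim == false]
12. n8.sig = "ru"  ["ru"]
13. n8.off = "uk"  ["uk"]
14. n6.cnt = -5  [len(A.off) - 7]
15. n6.idx = true  [f.lim == true]
16. n10.lim = true  [terminal]
17. n5.live = -5  [B.key - 27]
18. n1.cnt = 15  [B.live + 20]
19. n1.idx = true  [B.live > -6]
20. n0.cnt = 0  [S₁.cnt - 15]
21. n0.idx = false  [S₁.idx == false]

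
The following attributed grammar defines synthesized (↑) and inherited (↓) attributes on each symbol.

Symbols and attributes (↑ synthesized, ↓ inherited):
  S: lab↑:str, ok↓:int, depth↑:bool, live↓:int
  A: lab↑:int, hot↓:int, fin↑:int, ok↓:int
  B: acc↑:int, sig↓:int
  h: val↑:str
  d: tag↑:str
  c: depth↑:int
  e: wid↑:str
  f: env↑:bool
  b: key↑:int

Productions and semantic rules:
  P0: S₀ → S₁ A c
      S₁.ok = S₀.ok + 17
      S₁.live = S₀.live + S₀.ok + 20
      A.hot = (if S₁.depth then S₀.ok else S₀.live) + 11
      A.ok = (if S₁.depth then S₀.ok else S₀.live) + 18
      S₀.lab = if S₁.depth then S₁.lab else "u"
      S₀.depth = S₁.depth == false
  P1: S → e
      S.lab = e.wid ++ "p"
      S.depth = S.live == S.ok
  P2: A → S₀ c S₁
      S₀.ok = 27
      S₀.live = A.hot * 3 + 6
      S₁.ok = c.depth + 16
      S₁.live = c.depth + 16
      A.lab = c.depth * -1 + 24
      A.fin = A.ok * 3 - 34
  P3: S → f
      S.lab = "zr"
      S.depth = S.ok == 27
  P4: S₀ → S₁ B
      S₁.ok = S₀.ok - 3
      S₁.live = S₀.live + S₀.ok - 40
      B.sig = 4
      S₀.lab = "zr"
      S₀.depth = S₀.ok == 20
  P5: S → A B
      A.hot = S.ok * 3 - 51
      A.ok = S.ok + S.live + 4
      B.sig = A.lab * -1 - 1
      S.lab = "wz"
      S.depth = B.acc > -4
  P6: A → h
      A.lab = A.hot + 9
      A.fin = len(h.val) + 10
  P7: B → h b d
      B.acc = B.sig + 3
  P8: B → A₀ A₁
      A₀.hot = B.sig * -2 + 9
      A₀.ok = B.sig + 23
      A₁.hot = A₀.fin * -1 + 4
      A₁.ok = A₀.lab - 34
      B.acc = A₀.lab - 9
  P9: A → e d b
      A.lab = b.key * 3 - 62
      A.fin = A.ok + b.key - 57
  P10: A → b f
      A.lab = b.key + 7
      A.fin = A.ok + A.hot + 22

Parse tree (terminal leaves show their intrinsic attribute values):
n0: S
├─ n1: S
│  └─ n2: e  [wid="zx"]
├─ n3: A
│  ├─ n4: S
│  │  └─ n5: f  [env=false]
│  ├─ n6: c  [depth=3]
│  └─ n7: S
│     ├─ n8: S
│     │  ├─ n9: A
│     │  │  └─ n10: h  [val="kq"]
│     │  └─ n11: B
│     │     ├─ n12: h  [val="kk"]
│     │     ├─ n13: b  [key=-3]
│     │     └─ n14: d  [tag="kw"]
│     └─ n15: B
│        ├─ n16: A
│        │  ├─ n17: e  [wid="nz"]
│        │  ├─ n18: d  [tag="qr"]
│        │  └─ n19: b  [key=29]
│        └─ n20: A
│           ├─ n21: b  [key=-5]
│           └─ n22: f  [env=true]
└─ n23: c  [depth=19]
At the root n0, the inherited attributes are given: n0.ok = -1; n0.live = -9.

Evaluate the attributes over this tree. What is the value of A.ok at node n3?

1. n0.ok = -1  [given at root]
2. n0.live = -9  [given at root]
3. n1.ok = 16  [S₀.ok + 17]
4. n1.live = 10  [S₀.live + S₀.ok + 20]
5. n2.wid = "zx"  [terminal]
6. n1.lab = "zxp"  [e.wid ++ "p"]
7. n1.depth = false  [S.live == S.ok]
8. n3.hot = 2  [(if S₁.depth then S₀.ok else S₀.live) + 11]
9. n3.ok = 9  [(if S₁.depth then S₀.ok else S₀.live) + 18]
10. n4.ok = 27  [27]
11. n4.live = 12  [A.hot * 3 + 6]
12. n5.env = false  [terminal]
13. n4.lab = "zr"  ["zr"]
14. n4.depth = true  [S.ok == 27]
15. n6.depth = 3  [terminal]
16. n7.ok = 19  [c.depth + 16]
17. n7.live = 19  [c.depth + 16]
18. n8.ok = 16  [S₀.ok - 3]
19. n8.live = -2  [S₀.live + S₀.ok - 40]
20. n9.hot = -3  [S.ok * 3 - 51]
21. n9.ok = 18  [S.ok + S.live + 4]
22. n10.val = "kq"  [terminal]
23. n9.lab = 6  [A.hot + 9]
24. n9.fin = 12  [len(h.val) + 10]
25. n11.sig = -7  [A.lab * -1 - 1]
26. n12.val = "kk"  [terminal]
27. n13.key = -3  [terminal]
28. n14.tag = "kw"  [terminal]
29. n11.acc = -4  [B.sig + 3]
30. n8.lab = "wz"  ["wz"]
31. n8.depth = false  [B.acc > -4]
32. n15.sig = 4  [4]
33. n16.hot = 1  [B.sig * -2 + 9]
34. n16.ok = 27  [B.sig + 23]
35. n17.wid = "nz"  [terminal]
36. n18.tag = "qr"  [terminal]
37. n19.key = 29  [terminal]
38. n16.lab = 25  [b.key * 3 - 62]
39. n16.fin = -1  [A.ok + b.key - 57]
40. n20.hot = 5  [A₀.fin * -1 + 4]
41. n20.ok = -9  [A₀.lab - 34]
42. n21.key = -5  [terminal]
43. n22.env = true  [terminal]
44. n20.lab = 2  [b.key + 7]
45. n20.fin = 18  [A.ok + A.hot + 22]
46. n15.acc = 16  [A₀.lab - 9]
47. n7.lab = "zr"  ["zr"]
48. n7.depth = false  [S₀.ok == 20]
49. n3.lab = 21  [c.depth * -1 + 24]
50. n3.fin = -7  [A.ok * 3 - 34]
51. n23.depth = 19  [terminal]
52. n0.lab = "u"  [if S₁.depth then S₁.lab else "u"]
53. n0.depth = true  [S₁.depth == false]

9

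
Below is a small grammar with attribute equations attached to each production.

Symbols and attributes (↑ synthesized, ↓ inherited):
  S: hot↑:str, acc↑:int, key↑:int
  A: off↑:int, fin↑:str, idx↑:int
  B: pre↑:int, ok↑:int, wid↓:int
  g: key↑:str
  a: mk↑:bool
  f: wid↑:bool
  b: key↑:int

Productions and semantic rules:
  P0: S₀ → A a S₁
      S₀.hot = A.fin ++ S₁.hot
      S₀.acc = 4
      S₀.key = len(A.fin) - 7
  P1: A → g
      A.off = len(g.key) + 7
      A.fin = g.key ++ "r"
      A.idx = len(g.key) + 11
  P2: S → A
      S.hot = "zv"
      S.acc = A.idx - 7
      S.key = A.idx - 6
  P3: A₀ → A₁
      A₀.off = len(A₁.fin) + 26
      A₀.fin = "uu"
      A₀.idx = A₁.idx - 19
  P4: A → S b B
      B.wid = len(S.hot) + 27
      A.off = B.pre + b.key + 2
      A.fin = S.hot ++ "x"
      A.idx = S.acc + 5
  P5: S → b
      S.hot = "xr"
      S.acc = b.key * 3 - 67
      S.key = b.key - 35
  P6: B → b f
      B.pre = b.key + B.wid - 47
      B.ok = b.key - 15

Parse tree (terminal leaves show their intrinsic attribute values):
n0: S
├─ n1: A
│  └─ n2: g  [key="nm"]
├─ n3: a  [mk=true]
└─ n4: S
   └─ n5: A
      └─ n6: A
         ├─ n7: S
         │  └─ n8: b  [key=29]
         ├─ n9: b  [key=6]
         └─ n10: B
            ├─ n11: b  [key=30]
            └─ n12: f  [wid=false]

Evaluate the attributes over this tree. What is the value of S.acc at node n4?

1. n2.key = "nm"  [terminal]
2. n1.off = 9  [len(g.key) + 7]
3. n1.fin = "nmr"  [g.key ++ "r"]
4. n1.idx = 13  [len(g.key) + 11]
5. n3.mk = true  [terminal]
6. n8.key = 29  [terminal]
7. n7.hot = "xr"  ["xr"]
8. n7.acc = 20  [b.key * 3 - 67]
9. n7.key = -6  [b.key - 35]
10. n9.key = 6  [terminal]
11. n10.wid = 29  [len(S.hot) + 27]
12. n11.key = 30  [terminal]
13. n12.wid = false  [terminal]
14. n10.pre = 12  [b.key + B.wid - 47]
15. n10.ok = 15  [b.key - 15]
16. n6.off = 20  [B.pre + b.key + 2]
17. n6.fin = "xrx"  [S.hot ++ "x"]
18. n6.idx = 25  [S.acc + 5]
19. n5.off = 29  [len(A₁.fin) + 26]
20. n5.fin = "uu"  ["uu"]
21. n5.idx = 6  [A₁.idx - 19]
22. n4.hot = "zv"  ["zv"]
23. n4.acc = -1  [A.idx - 7]
24. n4.key = 0  [A.idx - 6]
25. n0.hot = "nmrzv"  [A.fin ++ S₁.hot]
26. n0.acc = 4  [4]
27. n0.key = -4  [len(A.fin) - 7]

-1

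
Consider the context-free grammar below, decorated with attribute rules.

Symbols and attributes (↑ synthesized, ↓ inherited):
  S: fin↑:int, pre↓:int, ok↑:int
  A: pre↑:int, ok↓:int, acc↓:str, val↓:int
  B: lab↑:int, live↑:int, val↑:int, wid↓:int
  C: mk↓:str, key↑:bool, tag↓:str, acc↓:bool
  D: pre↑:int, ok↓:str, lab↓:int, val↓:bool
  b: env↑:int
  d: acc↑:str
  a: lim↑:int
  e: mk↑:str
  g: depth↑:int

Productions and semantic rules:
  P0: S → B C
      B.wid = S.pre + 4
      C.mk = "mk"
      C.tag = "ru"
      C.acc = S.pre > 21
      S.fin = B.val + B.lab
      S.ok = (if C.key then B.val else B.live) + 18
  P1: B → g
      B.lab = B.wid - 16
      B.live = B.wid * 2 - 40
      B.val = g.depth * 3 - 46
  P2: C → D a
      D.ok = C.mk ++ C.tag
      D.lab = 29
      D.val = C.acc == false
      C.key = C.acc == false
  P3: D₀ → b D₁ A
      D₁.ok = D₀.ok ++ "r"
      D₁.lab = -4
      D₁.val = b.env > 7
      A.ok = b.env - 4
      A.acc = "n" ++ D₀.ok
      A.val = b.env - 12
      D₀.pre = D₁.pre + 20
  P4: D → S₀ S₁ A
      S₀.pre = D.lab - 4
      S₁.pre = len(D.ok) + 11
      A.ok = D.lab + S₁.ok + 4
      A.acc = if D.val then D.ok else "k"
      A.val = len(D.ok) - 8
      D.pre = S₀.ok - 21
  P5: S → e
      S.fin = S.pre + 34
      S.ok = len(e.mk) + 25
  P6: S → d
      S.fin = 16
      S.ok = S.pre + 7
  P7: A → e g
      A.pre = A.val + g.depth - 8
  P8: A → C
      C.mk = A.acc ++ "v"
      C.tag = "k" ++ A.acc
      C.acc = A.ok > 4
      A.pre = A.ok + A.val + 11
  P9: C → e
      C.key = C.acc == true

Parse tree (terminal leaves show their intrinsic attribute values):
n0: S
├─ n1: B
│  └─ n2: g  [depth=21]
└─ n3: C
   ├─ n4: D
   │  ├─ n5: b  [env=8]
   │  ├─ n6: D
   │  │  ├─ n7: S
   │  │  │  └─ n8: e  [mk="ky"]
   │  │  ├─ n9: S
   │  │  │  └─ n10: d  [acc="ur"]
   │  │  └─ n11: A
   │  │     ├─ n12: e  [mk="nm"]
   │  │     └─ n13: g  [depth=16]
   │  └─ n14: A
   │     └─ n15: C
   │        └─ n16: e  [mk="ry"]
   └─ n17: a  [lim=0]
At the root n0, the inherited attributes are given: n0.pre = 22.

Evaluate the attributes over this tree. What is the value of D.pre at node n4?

26

1. n0.pre = 22  [given at root]
2. n1.wid = 26  [S.pre + 4]
3. n2.depth = 21  [terminal]
4. n1.lab = 10  [B.wid - 16]
5. n1.live = 12  [B.wid * 2 - 40]
6. n1.val = 17  [g.depth * 3 - 46]
7. n3.mk = "mk"  ["mk"]
8. n3.tag = "ru"  ["ru"]
9. n3.acc = true  [S.pre > 21]
10. n4.ok = "mkru"  [C.mk ++ C.tag]
11. n4.lab = 29  [29]
12. n4.val = false  [C.acc == false]
13. n5.env = 8  [terminal]
14. n6.ok = "mkrur"  [D₀.ok ++ "r"]
15. n6.lab = -4  [-4]
16. n6.val = true  [b.env > 7]
17. n7.pre = -8  [D.lab - 4]
18. n8.mk = "ky"  [terminal]
19. n7.fin = 26  [S.pre + 34]
20. n7.ok = 27  [len(e.mk) + 25]
21. n9.pre = 16  [len(D.ok) + 11]
22. n10.acc = "ur"  [terminal]
23. n9.fin = 16  [16]
24. n9.ok = 23  [S.pre + 7]
25. n11.ok = 23  [D.lab + S₁.ok + 4]
26. n11.acc = "mkrur"  [if D.val then D.ok else "k"]
27. n11.val = -3  [len(D.ok) - 8]
28. n12.mk = "nm"  [terminal]
29. n13.depth = 16  [terminal]
30. n11.pre = 5  [A.val + g.depth - 8]
31. n6.pre = 6  [S₀.ok - 21]
32. n14.ok = 4  [b.env - 4]
33. n14.acc = "nmkru"  ["n" ++ D₀.ok]
34. n14.val = -4  [b.env - 12]
35. n15.mk = "nmkruv"  [A.acc ++ "v"]
36. n15.tag = "knmkru"  ["k" ++ A.acc]
37. n15.acc = false  [A.ok > 4]
38. n16.mk = "ry"  [terminal]
39. n15.key = false  [C.acc == true]
40. n14.pre = 11  [A.ok + A.val + 11]
41. n4.pre = 26  [D₁.pre + 20]
42. n17.lim = 0  [terminal]
43. n3.key = false  [C.acc == false]
44. n0.fin = 27  [B.val + B.lab]
45. n0.ok = 30  [(if C.key then B.val else B.live) + 18]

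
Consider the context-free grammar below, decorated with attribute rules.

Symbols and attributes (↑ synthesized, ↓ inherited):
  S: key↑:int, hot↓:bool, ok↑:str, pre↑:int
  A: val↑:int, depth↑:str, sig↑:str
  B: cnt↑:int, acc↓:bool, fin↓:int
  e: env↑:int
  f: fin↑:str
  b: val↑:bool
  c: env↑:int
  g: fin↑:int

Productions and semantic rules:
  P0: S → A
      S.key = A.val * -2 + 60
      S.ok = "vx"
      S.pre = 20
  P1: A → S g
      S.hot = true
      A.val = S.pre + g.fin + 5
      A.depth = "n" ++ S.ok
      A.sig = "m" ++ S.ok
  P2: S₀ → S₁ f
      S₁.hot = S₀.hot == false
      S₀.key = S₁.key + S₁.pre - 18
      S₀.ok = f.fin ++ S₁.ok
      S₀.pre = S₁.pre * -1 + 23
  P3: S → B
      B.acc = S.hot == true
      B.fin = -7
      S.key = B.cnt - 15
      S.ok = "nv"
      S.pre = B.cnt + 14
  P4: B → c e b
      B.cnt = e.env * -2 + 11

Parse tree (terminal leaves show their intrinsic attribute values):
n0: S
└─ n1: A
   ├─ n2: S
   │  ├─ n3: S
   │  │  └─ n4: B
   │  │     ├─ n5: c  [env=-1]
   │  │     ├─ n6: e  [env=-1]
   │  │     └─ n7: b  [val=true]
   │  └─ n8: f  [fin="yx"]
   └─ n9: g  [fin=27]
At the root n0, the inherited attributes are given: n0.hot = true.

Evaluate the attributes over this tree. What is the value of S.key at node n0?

4

1. n0.hot = true  [given at root]
2. n2.hot = true  [true]
3. n3.hot = false  [S₀.hot == false]
4. n4.acc = false  [S.hot == true]
5. n4.fin = -7  [-7]
6. n5.env = -1  [terminal]
7. n6.env = -1  [terminal]
8. n7.val = true  [terminal]
9. n4.cnt = 13  [e.env * -2 + 11]
10. n3.key = -2  [B.cnt - 15]
11. n3.ok = "nv"  ["nv"]
12. n3.pre = 27  [B.cnt + 14]
13. n8.fin = "yx"  [terminal]
14. n2.key = 7  [S₁.key + S₁.pre - 18]
15. n2.ok = "yxnv"  [f.fin ++ S₁.ok]
16. n2.pre = -4  [S₁.pre * -1 + 23]
17. n9.fin = 27  [terminal]
18. n1.val = 28  [S.pre + g.fin + 5]
19. n1.depth = "nyxnv"  ["n" ++ S.ok]
20. n1.sig = "myxnv"  ["m" ++ S.ok]
21. n0.key = 4  [A.val * -2 + 60]
22. n0.ok = "vx"  ["vx"]
23. n0.pre = 20  [20]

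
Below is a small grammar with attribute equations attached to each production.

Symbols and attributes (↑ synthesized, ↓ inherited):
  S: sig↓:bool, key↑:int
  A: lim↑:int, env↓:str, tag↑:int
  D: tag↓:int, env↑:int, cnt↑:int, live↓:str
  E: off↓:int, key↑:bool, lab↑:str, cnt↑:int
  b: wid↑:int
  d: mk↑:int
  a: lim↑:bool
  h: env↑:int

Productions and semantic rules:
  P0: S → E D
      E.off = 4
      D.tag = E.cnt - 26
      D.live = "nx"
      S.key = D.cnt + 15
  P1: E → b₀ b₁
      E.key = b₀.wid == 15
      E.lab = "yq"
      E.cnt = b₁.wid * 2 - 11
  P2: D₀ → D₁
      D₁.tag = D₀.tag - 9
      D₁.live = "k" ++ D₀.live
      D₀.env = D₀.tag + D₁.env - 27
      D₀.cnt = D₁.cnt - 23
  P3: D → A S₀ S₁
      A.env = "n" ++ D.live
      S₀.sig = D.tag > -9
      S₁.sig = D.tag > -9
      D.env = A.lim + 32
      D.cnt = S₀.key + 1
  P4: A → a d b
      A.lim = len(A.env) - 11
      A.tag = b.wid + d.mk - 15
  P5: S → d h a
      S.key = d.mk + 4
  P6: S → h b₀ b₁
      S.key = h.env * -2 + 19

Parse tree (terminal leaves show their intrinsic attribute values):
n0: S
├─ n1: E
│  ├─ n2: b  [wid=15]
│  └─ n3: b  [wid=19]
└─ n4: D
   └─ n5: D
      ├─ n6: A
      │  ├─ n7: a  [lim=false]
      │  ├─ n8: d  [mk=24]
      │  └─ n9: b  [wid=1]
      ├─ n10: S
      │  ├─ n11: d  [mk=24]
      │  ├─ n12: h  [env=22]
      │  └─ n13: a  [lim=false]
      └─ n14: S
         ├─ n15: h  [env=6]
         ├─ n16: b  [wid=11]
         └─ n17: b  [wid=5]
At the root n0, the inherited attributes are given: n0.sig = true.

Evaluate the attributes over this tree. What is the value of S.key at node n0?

21

1. n0.sig = true  [given at root]
2. n1.off = 4  [4]
3. n2.wid = 15  [terminal]
4. n3.wid = 19  [terminal]
5. n1.key = true  [b₀.wid == 15]
6. n1.lab = "yq"  ["yq"]
7. n1.cnt = 27  [b₁.wid * 2 - 11]
8. n4.tag = 1  [E.cnt - 26]
9. n4.live = "nx"  ["nx"]
10. n5.tag = -8  [D₀.tag - 9]
11. n5.live = "knx"  ["k" ++ D₀.live]
12. n6.env = "nknx"  ["n" ++ D.live]
13. n7.lim = false  [terminal]
14. n8.mk = 24  [terminal]
15. n9.wid = 1  [terminal]
16. n6.lim = -7  [len(A.env) - 11]
17. n6.tag = 10  [b.wid + d.mk - 15]
18. n10.sig = true  [D.tag > -9]
19. n11.mk = 24  [terminal]
20. n12.env = 22  [terminal]
21. n13.lim = false  [terminal]
22. n10.key = 28  [d.mk + 4]
23. n14.sig = true  [D.tag > -9]
24. n15.env = 6  [terminal]
25. n16.wid = 11  [terminal]
26. n17.wid = 5  [terminal]
27. n14.key = 7  [h.env * -2 + 19]
28. n5.env = 25  [A.lim + 32]
29. n5.cnt = 29  [S₀.key + 1]
30. n4.env = -1  [D₀.tag + D₁.env - 27]
31. n4.cnt = 6  [D₁.cnt - 23]
32. n0.key = 21  [D.cnt + 15]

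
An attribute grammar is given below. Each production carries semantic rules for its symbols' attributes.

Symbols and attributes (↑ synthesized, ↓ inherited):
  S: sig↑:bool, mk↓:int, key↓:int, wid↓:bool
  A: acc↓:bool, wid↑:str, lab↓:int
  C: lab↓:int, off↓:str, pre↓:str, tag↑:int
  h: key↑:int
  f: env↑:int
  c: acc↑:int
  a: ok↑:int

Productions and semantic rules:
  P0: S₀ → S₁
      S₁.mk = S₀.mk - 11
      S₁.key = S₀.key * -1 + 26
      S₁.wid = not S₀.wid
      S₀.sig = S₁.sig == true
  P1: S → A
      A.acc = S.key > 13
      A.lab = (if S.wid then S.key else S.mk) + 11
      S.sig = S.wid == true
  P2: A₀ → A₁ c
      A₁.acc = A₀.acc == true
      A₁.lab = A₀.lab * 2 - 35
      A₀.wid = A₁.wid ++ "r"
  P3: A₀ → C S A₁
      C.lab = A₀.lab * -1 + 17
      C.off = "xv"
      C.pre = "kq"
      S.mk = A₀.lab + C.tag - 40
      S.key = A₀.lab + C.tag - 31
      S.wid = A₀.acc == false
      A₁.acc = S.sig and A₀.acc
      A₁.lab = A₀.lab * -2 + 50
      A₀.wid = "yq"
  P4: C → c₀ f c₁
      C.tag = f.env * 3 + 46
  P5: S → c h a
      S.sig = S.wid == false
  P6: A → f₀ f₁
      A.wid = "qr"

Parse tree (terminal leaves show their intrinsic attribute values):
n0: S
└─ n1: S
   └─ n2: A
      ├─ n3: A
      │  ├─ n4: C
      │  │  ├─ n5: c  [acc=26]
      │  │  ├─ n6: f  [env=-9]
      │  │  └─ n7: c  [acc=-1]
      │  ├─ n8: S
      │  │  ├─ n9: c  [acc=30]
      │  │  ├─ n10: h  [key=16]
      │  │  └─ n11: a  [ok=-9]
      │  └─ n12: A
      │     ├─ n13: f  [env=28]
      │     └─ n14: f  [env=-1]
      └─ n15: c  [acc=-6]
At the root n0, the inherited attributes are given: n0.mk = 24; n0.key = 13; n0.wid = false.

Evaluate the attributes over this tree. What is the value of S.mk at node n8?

1. n0.mk = 24  [given at root]
2. n0.key = 13  [given at root]
3. n0.wid = false  [given at root]
4. n1.mk = 13  [S₀.mk - 11]
5. n1.key = 13  [S₀.key * -1 + 26]
6. n1.wid = true  [not S₀.wid]
7. n2.acc = false  [S.key > 13]
8. n2.lab = 24  [(if S.wid then S.key else S.mk) + 11]
9. n3.acc = false  [A₀.acc == true]
10. n3.lab = 13  [A₀.lab * 2 - 35]
11. n4.lab = 4  [A₀.lab * -1 + 17]
12. n4.off = "xv"  ["xv"]
13. n4.pre = "kq"  ["kq"]
14. n5.acc = 26  [terminal]
15. n6.env = -9  [terminal]
16. n7.acc = -1  [terminal]
17. n4.tag = 19  [f.env * 3 + 46]
18. n8.mk = -8  [A₀.lab + C.tag - 40]
19. n8.key = 1  [A₀.lab + C.tag - 31]
20. n8.wid = true  [A₀.acc == false]
21. n9.acc = 30  [terminal]
22. n10.key = 16  [terminal]
23. n11.ok = -9  [terminal]
24. n8.sig = false  [S.wid == false]
25. n12.acc = false  [S.sig and A₀.acc]
26. n12.lab = 24  [A₀.lab * -2 + 50]
27. n13.env = 28  [terminal]
28. n14.env = -1  [terminal]
29. n12.wid = "qr"  ["qr"]
30. n3.wid = "yq"  ["yq"]
31. n15.acc = -6  [terminal]
32. n2.wid = "yqr"  [A₁.wid ++ "r"]
33. n1.sig = true  [S.wid == true]
34. n0.sig = true  [S₁.sig == true]

-8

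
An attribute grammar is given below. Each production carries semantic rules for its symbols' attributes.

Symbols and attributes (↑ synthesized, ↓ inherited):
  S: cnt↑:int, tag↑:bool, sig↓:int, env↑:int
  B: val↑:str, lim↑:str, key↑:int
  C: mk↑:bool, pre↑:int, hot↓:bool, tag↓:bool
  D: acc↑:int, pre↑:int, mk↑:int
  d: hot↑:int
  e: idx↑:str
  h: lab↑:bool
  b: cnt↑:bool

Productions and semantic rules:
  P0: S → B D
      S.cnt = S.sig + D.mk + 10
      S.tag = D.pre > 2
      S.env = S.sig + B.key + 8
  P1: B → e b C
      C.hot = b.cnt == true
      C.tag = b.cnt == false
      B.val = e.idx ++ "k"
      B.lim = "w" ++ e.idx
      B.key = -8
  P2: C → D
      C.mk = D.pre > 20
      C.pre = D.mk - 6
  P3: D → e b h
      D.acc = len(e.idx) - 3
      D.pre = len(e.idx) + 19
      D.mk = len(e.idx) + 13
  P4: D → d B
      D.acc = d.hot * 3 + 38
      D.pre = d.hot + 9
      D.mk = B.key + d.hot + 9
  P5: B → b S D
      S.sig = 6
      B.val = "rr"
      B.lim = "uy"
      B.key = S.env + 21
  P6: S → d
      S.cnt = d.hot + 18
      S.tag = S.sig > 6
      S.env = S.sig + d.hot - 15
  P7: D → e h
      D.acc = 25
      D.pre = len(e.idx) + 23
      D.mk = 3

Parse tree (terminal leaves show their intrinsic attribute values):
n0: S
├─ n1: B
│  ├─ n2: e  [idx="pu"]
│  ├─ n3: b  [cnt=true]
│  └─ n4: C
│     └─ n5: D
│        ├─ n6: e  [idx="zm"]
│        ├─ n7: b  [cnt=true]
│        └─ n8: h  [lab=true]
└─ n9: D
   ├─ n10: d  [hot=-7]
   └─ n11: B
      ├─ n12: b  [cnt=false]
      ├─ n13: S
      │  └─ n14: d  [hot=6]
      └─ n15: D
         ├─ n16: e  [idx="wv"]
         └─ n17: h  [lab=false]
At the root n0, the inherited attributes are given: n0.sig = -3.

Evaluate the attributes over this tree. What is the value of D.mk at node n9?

20

1. n0.sig = -3  [given at root]
2. n2.idx = "pu"  [terminal]
3. n3.cnt = true  [terminal]
4. n4.hot = true  [b.cnt == true]
5. n4.tag = false  [b.cnt == false]
6. n6.idx = "zm"  [terminal]
7. n7.cnt = true  [terminal]
8. n8.lab = true  [terminal]
9. n5.acc = -1  [len(e.idx) - 3]
10. n5.pre = 21  [len(e.idx) + 19]
11. n5.mk = 15  [len(e.idx) + 13]
12. n4.mk = true  [D.pre > 20]
13. n4.pre = 9  [D.mk - 6]
14. n1.val = "puk"  [e.idx ++ "k"]
15. n1.lim = "wpu"  ["w" ++ e.idx]
16. n1.key = -8  [-8]
17. n10.hot = -7  [terminal]
18. n12.cnt = false  [terminal]
19. n13.sig = 6  [6]
20. n14.hot = 6  [terminal]
21. n13.cnt = 24  [d.hot + 18]
22. n13.tag = false  [S.sig > 6]
23. n13.env = -3  [S.sig + d.hot - 15]
24. n16.idx = "wv"  [terminal]
25. n17.lab = false  [terminal]
26. n15.acc = 25  [25]
27. n15.pre = 25  [len(e.idx) + 23]
28. n15.mk = 3  [3]
29. n11.val = "rr"  ["rr"]
30. n11.lim = "uy"  ["uy"]
31. n11.key = 18  [S.env + 21]
32. n9.acc = 17  [d.hot * 3 + 38]
33. n9.pre = 2  [d.hot + 9]
34. n9.mk = 20  [B.key + d.hot + 9]
35. n0.cnt = 27  [S.sig + D.mk + 10]
36. n0.tag = false  [D.pre > 2]
37. n0.env = -3  [S.sig + B.key + 8]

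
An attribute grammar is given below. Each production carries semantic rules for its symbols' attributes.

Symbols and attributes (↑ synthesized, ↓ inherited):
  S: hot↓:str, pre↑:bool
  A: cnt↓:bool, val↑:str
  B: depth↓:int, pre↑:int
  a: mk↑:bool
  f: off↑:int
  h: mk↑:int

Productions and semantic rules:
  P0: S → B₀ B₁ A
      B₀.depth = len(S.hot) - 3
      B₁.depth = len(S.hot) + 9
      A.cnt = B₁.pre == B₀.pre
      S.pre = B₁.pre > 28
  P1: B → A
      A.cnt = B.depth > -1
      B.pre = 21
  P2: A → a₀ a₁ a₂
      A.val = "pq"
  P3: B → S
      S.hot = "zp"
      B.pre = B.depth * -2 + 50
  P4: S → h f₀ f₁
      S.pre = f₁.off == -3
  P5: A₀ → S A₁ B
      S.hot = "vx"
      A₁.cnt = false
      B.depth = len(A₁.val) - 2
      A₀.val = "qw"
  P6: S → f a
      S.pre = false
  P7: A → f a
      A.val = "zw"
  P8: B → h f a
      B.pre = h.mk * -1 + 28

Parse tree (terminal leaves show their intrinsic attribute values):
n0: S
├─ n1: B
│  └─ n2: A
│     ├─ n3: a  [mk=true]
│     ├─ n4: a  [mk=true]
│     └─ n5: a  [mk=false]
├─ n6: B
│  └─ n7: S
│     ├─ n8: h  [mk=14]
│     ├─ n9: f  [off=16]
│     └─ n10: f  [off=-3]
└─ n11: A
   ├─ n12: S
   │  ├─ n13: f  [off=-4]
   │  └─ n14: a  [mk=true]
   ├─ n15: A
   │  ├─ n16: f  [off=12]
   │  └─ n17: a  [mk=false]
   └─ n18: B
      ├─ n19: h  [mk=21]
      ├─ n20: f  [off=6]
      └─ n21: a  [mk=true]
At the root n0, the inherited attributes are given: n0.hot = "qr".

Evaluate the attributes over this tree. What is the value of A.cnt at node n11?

1. n0.hot = "qr"  [given at root]
2. n1.depth = -1  [len(S.hot) - 3]
3. n2.cnt = false  [B.depth > -1]
4. n3.mk = true  [terminal]
5. n4.mk = true  [terminal]
6. n5.mk = false  [terminal]
7. n2.val = "pq"  ["pq"]
8. n1.pre = 21  [21]
9. n6.depth = 11  [len(S.hot) + 9]
10. n7.hot = "zp"  ["zp"]
11. n8.mk = 14  [terminal]
12. n9.off = 16  [terminal]
13. n10.off = -3  [terminal]
14. n7.pre = true  [f₁.off == -3]
15. n6.pre = 28  [B.depth * -2 + 50]
16. n11.cnt = false  [B₁.pre == B₀.pre]
17. n12.hot = "vx"  ["vx"]
18. n13.off = -4  [terminal]
19. n14.mk = true  [terminal]
20. n12.pre = false  [false]
21. n15.cnt = false  [false]
22. n16.off = 12  [terminal]
23. n17.mk = false  [terminal]
24. n15.val = "zw"  ["zw"]
25. n18.depth = 0  [len(A₁.val) - 2]
26. n19.mk = 21  [terminal]
27. n20.off = 6  [terminal]
28. n21.mk = true  [terminal]
29. n18.pre = 7  [h.mk * -1 + 28]
30. n11.val = "qw"  ["qw"]
31. n0.pre = false  [B₁.pre > 28]

false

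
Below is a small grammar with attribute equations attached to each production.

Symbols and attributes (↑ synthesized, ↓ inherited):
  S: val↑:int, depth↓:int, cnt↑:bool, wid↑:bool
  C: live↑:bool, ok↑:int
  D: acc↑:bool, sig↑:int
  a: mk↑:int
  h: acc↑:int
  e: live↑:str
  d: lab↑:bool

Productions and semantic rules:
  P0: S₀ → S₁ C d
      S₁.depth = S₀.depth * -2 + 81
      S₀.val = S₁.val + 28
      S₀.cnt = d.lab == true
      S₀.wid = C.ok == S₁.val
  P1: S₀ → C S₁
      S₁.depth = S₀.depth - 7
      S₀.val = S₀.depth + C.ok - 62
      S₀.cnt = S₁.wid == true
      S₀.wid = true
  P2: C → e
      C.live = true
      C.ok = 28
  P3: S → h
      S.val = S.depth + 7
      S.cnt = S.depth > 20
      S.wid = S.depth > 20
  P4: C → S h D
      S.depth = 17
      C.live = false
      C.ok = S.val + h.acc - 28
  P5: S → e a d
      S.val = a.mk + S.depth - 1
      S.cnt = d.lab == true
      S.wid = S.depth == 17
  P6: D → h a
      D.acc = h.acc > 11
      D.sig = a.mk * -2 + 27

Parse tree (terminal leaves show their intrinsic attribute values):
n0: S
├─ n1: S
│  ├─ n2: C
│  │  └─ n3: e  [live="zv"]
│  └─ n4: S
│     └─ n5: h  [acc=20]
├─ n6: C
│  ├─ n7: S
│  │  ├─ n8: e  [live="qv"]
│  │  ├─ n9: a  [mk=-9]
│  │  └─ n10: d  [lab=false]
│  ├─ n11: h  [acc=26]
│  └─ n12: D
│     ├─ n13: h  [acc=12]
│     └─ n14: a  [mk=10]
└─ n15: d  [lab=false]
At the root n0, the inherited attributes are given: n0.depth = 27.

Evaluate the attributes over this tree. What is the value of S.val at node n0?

21

1. n0.depth = 27  [given at root]
2. n1.depth = 27  [S₀.depth * -2 + 81]
3. n3.live = "zv"  [terminal]
4. n2.live = true  [true]
5. n2.ok = 28  [28]
6. n4.depth = 20  [S₀.depth - 7]
7. n5.acc = 20  [terminal]
8. n4.val = 27  [S.depth + 7]
9. n4.cnt = false  [S.depth > 20]
10. n4.wid = false  [S.depth > 20]
11. n1.val = -7  [S₀.depth + C.ok - 62]
12. n1.cnt = false  [S₁.wid == true]
13. n1.wid = true  [true]
14. n7.depth = 17  [17]
15. n8.live = "qv"  [terminal]
16. n9.mk = -9  [terminal]
17. n10.lab = false  [terminal]
18. n7.val = 7  [a.mk + S.depth - 1]
19. n7.cnt = false  [d.lab == true]
20. n7.wid = true  [S.depth == 17]
21. n11.acc = 26  [terminal]
22. n13.acc = 12  [terminal]
23. n14.mk = 10  [terminal]
24. n12.acc = true  [h.acc > 11]
25. n12.sig = 7  [a.mk * -2 + 27]
26. n6.live = false  [false]
27. n6.ok = 5  [S.val + h.acc - 28]
28. n15.lab = false  [terminal]
29. n0.val = 21  [S₁.val + 28]
30. n0.cnt = false  [d.lab == true]
31. n0.wid = false  [C.ok == S₁.val]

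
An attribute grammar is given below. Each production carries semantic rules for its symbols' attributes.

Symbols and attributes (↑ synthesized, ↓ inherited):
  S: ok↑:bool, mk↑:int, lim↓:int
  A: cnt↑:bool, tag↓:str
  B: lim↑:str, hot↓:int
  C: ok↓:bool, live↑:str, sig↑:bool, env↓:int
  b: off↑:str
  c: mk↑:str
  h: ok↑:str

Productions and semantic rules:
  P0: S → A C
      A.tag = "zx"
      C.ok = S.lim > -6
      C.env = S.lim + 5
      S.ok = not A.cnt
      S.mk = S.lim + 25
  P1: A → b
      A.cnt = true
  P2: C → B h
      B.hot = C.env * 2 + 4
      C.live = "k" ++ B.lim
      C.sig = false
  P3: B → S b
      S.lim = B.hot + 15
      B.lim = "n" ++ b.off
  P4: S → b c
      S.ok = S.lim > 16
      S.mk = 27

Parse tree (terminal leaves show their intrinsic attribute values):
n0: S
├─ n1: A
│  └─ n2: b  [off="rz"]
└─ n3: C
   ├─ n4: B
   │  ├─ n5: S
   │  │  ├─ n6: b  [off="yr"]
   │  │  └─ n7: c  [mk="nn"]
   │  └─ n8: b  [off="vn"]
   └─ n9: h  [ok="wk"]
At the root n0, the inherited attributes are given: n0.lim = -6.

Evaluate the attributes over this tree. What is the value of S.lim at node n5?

1. n0.lim = -6  [given at root]
2. n1.tag = "zx"  ["zx"]
3. n2.off = "rz"  [terminal]
4. n1.cnt = true  [true]
5. n3.ok = false  [S.lim > -6]
6. n3.env = -1  [S.lim + 5]
7. n4.hot = 2  [C.env * 2 + 4]
8. n5.lim = 17  [B.hot + 15]
9. n6.off = "yr"  [terminal]
10. n7.mk = "nn"  [terminal]
11. n5.ok = true  [S.lim > 16]
12. n5.mk = 27  [27]
13. n8.off = "vn"  [terminal]
14. n4.lim = "nvn"  ["n" ++ b.off]
15. n9.ok = "wk"  [terminal]
16. n3.live = "knvn"  ["k" ++ B.lim]
17. n3.sig = false  [false]
18. n0.ok = false  [not A.cnt]
19. n0.mk = 19  [S.lim + 25]

17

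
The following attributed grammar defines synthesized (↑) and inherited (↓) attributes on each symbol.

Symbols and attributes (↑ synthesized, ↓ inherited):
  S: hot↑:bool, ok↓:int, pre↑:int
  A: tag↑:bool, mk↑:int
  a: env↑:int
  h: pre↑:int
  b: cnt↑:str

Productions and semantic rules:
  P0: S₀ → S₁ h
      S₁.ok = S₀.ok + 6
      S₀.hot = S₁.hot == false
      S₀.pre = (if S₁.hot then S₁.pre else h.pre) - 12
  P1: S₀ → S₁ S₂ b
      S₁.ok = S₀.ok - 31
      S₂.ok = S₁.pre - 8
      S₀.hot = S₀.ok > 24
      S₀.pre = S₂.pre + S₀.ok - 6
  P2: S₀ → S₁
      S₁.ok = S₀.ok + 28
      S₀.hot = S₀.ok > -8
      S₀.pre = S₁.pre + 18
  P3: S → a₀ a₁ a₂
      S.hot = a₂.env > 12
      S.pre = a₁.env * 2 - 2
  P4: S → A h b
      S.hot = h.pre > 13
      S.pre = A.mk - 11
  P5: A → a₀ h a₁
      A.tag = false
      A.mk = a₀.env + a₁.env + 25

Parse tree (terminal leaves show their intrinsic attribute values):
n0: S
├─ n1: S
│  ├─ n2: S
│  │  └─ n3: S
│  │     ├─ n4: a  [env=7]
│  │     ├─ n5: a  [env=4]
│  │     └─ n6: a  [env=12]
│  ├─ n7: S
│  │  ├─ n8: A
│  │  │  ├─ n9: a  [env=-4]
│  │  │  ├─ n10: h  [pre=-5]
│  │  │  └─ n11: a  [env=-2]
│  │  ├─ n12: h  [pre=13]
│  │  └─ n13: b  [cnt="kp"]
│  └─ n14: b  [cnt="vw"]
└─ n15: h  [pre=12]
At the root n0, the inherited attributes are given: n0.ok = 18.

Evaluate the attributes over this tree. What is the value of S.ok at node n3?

1. n0.ok = 18  [given at root]
2. n1.ok = 24  [S₀.ok + 6]
3. n2.ok = -7  [S₀.ok - 31]
4. n3.ok = 21  [S₀.ok + 28]
5. n4.env = 7  [terminal]
6. n5.env = 4  [terminal]
7. n6.env = 12  [terminal]
8. n3.hot = false  [a₂.env > 12]
9. n3.pre = 6  [a₁.env * 2 - 2]
10. n2.hot = true  [S₀.ok > -8]
11. n2.pre = 24  [S₁.pre + 18]
12. n7.ok = 16  [S₁.pre - 8]
13. n9.env = -4  [terminal]
14. n10.pre = -5  [terminal]
15. n11.env = -2  [terminal]
16. n8.tag = false  [false]
17. n8.mk = 19  [a₀.env + a₁.env + 25]
18. n12.pre = 13  [terminal]
19. n13.cnt = "kp"  [terminal]
20. n7.hot = false  [h.pre > 13]
21. n7.pre = 8  [A.mk - 11]
22. n14.cnt = "vw"  [terminal]
23. n1.hot = false  [S₀.ok > 24]
24. n1.pre = 26  [S₂.pre + S₀.ok - 6]
25. n15.pre = 12  [terminal]
26. n0.hot = true  [S₁.hot == false]
27. n0.pre = 0  [(if S₁.hot then S₁.pre else h.pre) - 12]

21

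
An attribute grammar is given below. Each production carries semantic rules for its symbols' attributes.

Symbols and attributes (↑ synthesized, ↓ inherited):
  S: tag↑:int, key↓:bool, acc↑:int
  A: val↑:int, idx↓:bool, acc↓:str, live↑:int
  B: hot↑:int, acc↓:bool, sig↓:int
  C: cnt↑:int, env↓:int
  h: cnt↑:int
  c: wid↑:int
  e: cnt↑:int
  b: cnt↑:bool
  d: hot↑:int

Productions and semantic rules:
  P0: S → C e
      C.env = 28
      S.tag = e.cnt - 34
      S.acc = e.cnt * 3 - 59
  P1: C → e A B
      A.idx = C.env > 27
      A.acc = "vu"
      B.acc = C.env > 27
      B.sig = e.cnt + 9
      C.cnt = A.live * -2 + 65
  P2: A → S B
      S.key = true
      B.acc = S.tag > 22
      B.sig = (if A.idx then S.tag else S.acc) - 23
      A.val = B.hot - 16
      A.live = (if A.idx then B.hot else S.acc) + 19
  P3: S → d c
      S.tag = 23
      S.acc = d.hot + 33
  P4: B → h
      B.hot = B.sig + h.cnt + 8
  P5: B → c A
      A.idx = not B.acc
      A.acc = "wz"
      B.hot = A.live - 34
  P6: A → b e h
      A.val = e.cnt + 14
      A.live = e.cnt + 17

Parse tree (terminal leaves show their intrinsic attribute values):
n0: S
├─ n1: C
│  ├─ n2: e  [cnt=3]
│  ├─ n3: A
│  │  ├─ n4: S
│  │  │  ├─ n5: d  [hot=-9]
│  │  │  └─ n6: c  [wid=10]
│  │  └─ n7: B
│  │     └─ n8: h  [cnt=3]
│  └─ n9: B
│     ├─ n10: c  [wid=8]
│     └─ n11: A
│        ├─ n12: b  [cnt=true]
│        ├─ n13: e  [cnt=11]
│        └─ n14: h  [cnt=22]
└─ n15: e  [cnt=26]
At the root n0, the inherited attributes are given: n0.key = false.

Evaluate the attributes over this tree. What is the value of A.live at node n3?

1. n0.key = false  [given at root]
2. n1.env = 28  [28]
3. n2.cnt = 3  [terminal]
4. n3.idx = true  [C.env > 27]
5. n3.acc = "vu"  ["vu"]
6. n4.key = true  [true]
7. n5.hot = -9  [terminal]
8. n6.wid = 10  [terminal]
9. n4.tag = 23  [23]
10. n4.acc = 24  [d.hot + 33]
11. n7.acc = true  [S.tag > 22]
12. n7.sig = 0  [(if A.idx then S.tag else S.acc) - 23]
13. n8.cnt = 3  [terminal]
14. n7.hot = 11  [B.sig + h.cnt + 8]
15. n3.val = -5  [B.hot - 16]
16. n3.live = 30  [(if A.idx then B.hot else S.acc) + 19]
17. n9.acc = true  [C.env > 27]
18. n9.sig = 12  [e.cnt + 9]
19. n10.wid = 8  [terminal]
20. n11.idx = false  [not B.acc]
21. n11.acc = "wz"  ["wz"]
22. n12.cnt = true  [terminal]
23. n13.cnt = 11  [terminal]
24. n14.cnt = 22  [terminal]
25. n11.val = 25  [e.cnt + 14]
26. n11.live = 28  [e.cnt + 17]
27. n9.hot = -6  [A.live - 34]
28. n1.cnt = 5  [A.live * -2 + 65]
29. n15.cnt = 26  [terminal]
30. n0.tag = -8  [e.cnt - 34]
31. n0.acc = 19  [e.cnt * 3 - 59]

30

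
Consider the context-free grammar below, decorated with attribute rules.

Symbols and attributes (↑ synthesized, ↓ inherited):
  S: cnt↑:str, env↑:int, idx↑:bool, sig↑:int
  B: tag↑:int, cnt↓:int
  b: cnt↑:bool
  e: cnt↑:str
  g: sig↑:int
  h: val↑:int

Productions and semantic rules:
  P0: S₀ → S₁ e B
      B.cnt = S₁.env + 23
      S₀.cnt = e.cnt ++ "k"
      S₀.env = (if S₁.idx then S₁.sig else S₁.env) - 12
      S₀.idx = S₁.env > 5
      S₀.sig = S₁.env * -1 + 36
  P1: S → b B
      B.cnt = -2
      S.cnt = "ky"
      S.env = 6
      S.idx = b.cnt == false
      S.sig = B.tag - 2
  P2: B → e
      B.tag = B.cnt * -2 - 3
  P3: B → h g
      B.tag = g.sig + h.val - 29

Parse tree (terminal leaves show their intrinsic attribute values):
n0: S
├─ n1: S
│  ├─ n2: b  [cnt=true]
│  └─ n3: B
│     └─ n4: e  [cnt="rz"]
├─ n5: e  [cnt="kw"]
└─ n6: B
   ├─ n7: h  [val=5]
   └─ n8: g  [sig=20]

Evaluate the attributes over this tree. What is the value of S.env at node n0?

-6

1. n2.cnt = true  [terminal]
2. n3.cnt = -2  [-2]
3. n4.cnt = "rz"  [terminal]
4. n3.tag = 1  [B.cnt * -2 - 3]
5. n1.cnt = "ky"  ["ky"]
6. n1.env = 6  [6]
7. n1.idx = false  [b.cnt == false]
8. n1.sig = -1  [B.tag - 2]
9. n5.cnt = "kw"  [terminal]
10. n6.cnt = 29  [S₁.env + 23]
11. n7.val = 5  [terminal]
12. n8.sig = 20  [terminal]
13. n6.tag = -4  [g.sig + h.val - 29]
14. n0.cnt = "kwk"  [e.cnt ++ "k"]
15. n0.env = -6  [(if S₁.idx then S₁.sig else S₁.env) - 12]
16. n0.idx = true  [S₁.env > 5]
17. n0.sig = 30  [S₁.env * -1 + 36]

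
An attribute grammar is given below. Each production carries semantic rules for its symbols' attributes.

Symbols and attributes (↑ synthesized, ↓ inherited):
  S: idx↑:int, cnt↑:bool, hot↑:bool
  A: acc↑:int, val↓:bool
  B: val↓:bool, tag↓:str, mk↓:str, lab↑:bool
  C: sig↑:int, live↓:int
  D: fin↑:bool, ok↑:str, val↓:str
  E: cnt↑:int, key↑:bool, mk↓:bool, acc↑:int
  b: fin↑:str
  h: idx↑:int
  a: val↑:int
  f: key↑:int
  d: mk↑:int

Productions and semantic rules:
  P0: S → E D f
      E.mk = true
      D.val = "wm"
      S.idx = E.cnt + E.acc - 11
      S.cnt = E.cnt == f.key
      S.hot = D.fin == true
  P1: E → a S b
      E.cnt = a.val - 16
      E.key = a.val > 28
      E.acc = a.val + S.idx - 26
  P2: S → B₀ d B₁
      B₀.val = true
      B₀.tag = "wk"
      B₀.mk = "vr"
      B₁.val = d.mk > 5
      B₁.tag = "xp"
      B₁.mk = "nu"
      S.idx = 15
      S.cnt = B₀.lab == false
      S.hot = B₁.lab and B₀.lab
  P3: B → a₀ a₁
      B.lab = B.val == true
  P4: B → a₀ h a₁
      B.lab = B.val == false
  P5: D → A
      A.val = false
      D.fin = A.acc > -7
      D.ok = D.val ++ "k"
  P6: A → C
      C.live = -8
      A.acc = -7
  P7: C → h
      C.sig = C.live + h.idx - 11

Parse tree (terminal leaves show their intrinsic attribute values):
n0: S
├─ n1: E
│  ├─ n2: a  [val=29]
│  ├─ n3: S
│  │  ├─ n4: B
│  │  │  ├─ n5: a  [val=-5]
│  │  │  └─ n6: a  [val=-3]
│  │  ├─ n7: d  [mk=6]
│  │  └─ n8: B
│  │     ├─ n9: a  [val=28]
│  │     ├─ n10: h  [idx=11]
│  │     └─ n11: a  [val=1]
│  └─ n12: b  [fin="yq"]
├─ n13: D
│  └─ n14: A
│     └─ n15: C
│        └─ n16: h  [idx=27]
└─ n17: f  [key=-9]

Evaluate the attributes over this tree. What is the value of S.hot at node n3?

false

1. n1.mk = true  [true]
2. n2.val = 29  [terminal]
3. n4.val = true  [true]
4. n4.tag = "wk"  ["wk"]
5. n4.mk = "vr"  ["vr"]
6. n5.val = -5  [terminal]
7. n6.val = -3  [terminal]
8. n4.lab = true  [B.val == true]
9. n7.mk = 6  [terminal]
10. n8.val = true  [d.mk > 5]
11. n8.tag = "xp"  ["xp"]
12. n8.mk = "nu"  ["nu"]
13. n9.val = 28  [terminal]
14. n10.idx = 11  [terminal]
15. n11.val = 1  [terminal]
16. n8.lab = false  [B.val == false]
17. n3.idx = 15  [15]
18. n3.cnt = false  [B₀.lab == false]
19. n3.hot = false  [B₁.lab and B₀.lab]
20. n12.fin = "yq"  [terminal]
21. n1.cnt = 13  [a.val - 16]
22. n1.key = true  [a.val > 28]
23. n1.acc = 18  [a.val + S.idx - 26]
24. n13.val = "wm"  ["wm"]
25. n14.val = false  [false]
26. n15.live = -8  [-8]
27. n16.idx = 27  [terminal]
28. n15.sig = 8  [C.live + h.idx - 11]
29. n14.acc = -7  [-7]
30. n13.fin = false  [A.acc > -7]
31. n13.ok = "wmk"  [D.val ++ "k"]
32. n17.key = -9  [terminal]
33. n0.idx = 20  [E.cnt + E.acc - 11]
34. n0.cnt = false  [E.cnt == f.key]
35. n0.hot = false  [D.fin == true]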